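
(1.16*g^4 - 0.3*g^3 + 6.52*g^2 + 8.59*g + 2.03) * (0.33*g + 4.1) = 0.3828*g^5 + 4.657*g^4 + 0.9216*g^3 + 29.5667*g^2 + 35.8889*g + 8.323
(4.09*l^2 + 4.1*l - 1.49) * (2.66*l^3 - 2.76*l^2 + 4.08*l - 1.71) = 10.8794*l^5 - 0.382400000000001*l^4 + 1.4078*l^3 + 13.8465*l^2 - 13.0902*l + 2.5479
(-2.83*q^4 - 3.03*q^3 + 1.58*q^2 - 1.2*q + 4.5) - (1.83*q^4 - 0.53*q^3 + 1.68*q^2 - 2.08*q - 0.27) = -4.66*q^4 - 2.5*q^3 - 0.0999999999999999*q^2 + 0.88*q + 4.77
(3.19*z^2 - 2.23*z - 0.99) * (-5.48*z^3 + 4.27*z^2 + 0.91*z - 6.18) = -17.4812*z^5 + 25.8417*z^4 - 1.194*z^3 - 25.9708*z^2 + 12.8805*z + 6.1182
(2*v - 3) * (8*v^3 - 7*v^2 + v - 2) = 16*v^4 - 38*v^3 + 23*v^2 - 7*v + 6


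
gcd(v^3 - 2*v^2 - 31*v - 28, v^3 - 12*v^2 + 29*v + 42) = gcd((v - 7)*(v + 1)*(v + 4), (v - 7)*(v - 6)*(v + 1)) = v^2 - 6*v - 7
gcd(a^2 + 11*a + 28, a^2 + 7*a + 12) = a + 4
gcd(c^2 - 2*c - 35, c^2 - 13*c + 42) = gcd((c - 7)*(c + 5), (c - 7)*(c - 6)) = c - 7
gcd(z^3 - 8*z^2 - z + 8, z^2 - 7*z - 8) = z^2 - 7*z - 8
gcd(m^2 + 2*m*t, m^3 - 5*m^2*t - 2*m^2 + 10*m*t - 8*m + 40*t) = 1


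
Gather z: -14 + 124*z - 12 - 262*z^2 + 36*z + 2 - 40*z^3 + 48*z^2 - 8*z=-40*z^3 - 214*z^2 + 152*z - 24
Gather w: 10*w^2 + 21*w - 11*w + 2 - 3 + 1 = 10*w^2 + 10*w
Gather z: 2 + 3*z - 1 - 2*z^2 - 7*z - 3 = -2*z^2 - 4*z - 2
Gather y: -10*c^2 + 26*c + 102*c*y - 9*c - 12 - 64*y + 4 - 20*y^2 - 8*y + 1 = -10*c^2 + 17*c - 20*y^2 + y*(102*c - 72) - 7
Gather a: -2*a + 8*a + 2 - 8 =6*a - 6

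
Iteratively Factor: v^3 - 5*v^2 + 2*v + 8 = (v - 4)*(v^2 - v - 2) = (v - 4)*(v + 1)*(v - 2)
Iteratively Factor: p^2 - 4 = (p - 2)*(p + 2)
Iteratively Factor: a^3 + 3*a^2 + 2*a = (a + 1)*(a^2 + 2*a) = (a + 1)*(a + 2)*(a)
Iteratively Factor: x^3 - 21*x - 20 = (x + 4)*(x^2 - 4*x - 5) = (x + 1)*(x + 4)*(x - 5)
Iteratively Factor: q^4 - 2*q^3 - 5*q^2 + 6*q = (q + 2)*(q^3 - 4*q^2 + 3*q) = (q - 1)*(q + 2)*(q^2 - 3*q) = (q - 3)*(q - 1)*(q + 2)*(q)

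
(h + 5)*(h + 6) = h^2 + 11*h + 30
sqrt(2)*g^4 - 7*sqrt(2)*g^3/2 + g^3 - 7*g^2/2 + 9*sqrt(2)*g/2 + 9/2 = (g - 3)*(g - 3/2)*(g + sqrt(2)/2)*(sqrt(2)*g + sqrt(2))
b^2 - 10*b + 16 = (b - 8)*(b - 2)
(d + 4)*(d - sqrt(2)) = d^2 - sqrt(2)*d + 4*d - 4*sqrt(2)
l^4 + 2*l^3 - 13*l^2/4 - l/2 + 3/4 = (l - 1)*(l - 1/2)*(l + 1/2)*(l + 3)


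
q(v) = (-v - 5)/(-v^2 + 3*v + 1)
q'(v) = (-v - 5)*(2*v - 3)/(-v^2 + 3*v + 1)^2 - 1/(-v^2 + 3*v + 1) = (v^2 - 3*v - (v + 5)*(2*v - 3) - 1)/(-v^2 + 3*v + 1)^2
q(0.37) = -2.72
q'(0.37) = 2.61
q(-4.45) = 0.02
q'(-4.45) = 0.04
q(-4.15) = 0.03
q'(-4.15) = 0.05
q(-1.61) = 0.53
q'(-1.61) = 0.67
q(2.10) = -2.46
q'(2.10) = -1.37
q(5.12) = 1.03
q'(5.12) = -0.65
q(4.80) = 1.28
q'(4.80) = -0.98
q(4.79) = 1.29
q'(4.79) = -0.99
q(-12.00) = -0.04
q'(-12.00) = 0.00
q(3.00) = -8.00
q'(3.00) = -25.00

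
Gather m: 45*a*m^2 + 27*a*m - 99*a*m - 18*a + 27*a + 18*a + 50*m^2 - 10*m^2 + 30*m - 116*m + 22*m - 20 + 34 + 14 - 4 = 27*a + m^2*(45*a + 40) + m*(-72*a - 64) + 24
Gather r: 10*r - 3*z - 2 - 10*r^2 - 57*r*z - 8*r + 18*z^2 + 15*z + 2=-10*r^2 + r*(2 - 57*z) + 18*z^2 + 12*z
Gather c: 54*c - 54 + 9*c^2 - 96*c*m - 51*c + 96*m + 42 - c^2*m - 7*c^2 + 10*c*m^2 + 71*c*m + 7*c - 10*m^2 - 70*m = c^2*(2 - m) + c*(10*m^2 - 25*m + 10) - 10*m^2 + 26*m - 12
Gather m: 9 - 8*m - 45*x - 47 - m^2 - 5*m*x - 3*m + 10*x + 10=-m^2 + m*(-5*x - 11) - 35*x - 28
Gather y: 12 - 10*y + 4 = 16 - 10*y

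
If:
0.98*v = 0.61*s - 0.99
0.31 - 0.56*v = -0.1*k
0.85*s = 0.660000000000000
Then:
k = -6.05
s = 0.78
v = -0.53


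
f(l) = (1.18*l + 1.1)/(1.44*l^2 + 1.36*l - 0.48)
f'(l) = (-2.88*l - 1.36)*(1.18*l + 1.1)/(1.44*l^2 + 1.36*l - 0.48)^2 + 1.18/(1.44*l^2 + 1.36*l - 0.48) = (1.6992*l^2 + 1.6048*l - (1.18*l + 1.1)*(2.88*l + 1.36) - 0.5664)/(1.44*l^2 + 1.36*l - 0.48)^2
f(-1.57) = -0.81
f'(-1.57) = -1.46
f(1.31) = 0.70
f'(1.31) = -0.64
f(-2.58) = -0.35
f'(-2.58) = -0.17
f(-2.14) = -0.44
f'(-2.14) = -0.30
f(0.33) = 11.86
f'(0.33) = -208.68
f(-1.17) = 2.81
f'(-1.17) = -68.21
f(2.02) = 0.43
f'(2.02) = -0.23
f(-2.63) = -0.34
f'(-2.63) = -0.16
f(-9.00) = -0.09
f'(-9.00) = -0.01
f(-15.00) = -0.05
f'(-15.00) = -0.00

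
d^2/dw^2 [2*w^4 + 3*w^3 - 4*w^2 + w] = 24*w^2 + 18*w - 8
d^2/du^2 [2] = 0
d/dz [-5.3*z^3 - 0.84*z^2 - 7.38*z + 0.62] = -15.9*z^2 - 1.68*z - 7.38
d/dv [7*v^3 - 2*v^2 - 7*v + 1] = 21*v^2 - 4*v - 7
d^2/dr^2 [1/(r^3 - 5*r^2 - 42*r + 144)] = 2*((5 - 3*r)*(r^3 - 5*r^2 - 42*r + 144) + (-3*r^2 + 10*r + 42)^2)/(r^3 - 5*r^2 - 42*r + 144)^3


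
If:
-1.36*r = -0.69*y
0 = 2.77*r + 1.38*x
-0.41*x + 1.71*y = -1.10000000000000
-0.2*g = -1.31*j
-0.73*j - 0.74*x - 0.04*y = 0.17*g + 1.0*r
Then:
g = -0.38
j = -0.06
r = -0.26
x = 0.53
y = -0.52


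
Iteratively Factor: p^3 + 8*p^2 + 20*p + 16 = (p + 4)*(p^2 + 4*p + 4) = (p + 2)*(p + 4)*(p + 2)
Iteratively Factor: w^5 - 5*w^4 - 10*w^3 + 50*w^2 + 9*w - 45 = (w - 1)*(w^4 - 4*w^3 - 14*w^2 + 36*w + 45) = (w - 3)*(w - 1)*(w^3 - w^2 - 17*w - 15) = (w - 5)*(w - 3)*(w - 1)*(w^2 + 4*w + 3) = (w - 5)*(w - 3)*(w - 1)*(w + 1)*(w + 3)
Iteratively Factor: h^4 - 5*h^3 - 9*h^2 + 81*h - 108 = (h - 3)*(h^3 - 2*h^2 - 15*h + 36) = (h - 3)*(h + 4)*(h^2 - 6*h + 9) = (h - 3)^2*(h + 4)*(h - 3)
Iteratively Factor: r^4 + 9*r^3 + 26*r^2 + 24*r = (r)*(r^3 + 9*r^2 + 26*r + 24) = r*(r + 2)*(r^2 + 7*r + 12) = r*(r + 2)*(r + 3)*(r + 4)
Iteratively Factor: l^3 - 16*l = (l - 4)*(l^2 + 4*l) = l*(l - 4)*(l + 4)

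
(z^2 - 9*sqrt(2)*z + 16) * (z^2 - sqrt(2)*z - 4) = z^4 - 10*sqrt(2)*z^3 + 30*z^2 + 20*sqrt(2)*z - 64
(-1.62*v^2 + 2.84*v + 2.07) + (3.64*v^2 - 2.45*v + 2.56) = 2.02*v^2 + 0.39*v + 4.63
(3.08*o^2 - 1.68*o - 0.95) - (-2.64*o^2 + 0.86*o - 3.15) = 5.72*o^2 - 2.54*o + 2.2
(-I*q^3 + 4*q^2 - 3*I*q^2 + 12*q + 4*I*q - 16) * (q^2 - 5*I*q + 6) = -I*q^5 - q^4 - 3*I*q^4 - 3*q^3 - 22*I*q^3 + 28*q^2 - 78*I*q^2 + 72*q + 104*I*q - 96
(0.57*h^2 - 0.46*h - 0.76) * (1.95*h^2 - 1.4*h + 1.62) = 1.1115*h^4 - 1.695*h^3 + 0.0854*h^2 + 0.3188*h - 1.2312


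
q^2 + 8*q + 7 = (q + 1)*(q + 7)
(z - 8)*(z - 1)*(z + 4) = z^3 - 5*z^2 - 28*z + 32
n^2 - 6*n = n*(n - 6)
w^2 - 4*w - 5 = (w - 5)*(w + 1)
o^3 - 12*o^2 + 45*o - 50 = (o - 5)^2*(o - 2)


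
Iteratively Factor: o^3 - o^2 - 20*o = (o + 4)*(o^2 - 5*o) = o*(o + 4)*(o - 5)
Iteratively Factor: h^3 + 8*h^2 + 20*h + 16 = (h + 2)*(h^2 + 6*h + 8) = (h + 2)^2*(h + 4)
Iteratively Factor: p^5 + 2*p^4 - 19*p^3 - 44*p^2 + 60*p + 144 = (p + 2)*(p^4 - 19*p^2 - 6*p + 72) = (p + 2)*(p + 3)*(p^3 - 3*p^2 - 10*p + 24) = (p - 4)*(p + 2)*(p + 3)*(p^2 + p - 6) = (p - 4)*(p + 2)*(p + 3)^2*(p - 2)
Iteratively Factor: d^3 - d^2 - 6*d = (d + 2)*(d^2 - 3*d) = (d - 3)*(d + 2)*(d)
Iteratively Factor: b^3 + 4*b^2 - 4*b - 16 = (b + 4)*(b^2 - 4) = (b - 2)*(b + 4)*(b + 2)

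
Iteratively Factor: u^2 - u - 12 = (u + 3)*(u - 4)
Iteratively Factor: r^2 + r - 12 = (r + 4)*(r - 3)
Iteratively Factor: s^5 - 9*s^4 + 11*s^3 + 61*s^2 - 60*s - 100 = (s + 1)*(s^4 - 10*s^3 + 21*s^2 + 40*s - 100) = (s - 5)*(s + 1)*(s^3 - 5*s^2 - 4*s + 20) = (s - 5)*(s - 2)*(s + 1)*(s^2 - 3*s - 10) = (s - 5)*(s - 2)*(s + 1)*(s + 2)*(s - 5)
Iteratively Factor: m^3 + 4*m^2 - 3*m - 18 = (m - 2)*(m^2 + 6*m + 9) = (m - 2)*(m + 3)*(m + 3)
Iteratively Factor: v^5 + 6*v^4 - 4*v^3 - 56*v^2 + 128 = (v + 4)*(v^4 + 2*v^3 - 12*v^2 - 8*v + 32) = (v + 4)^2*(v^3 - 2*v^2 - 4*v + 8) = (v + 2)*(v + 4)^2*(v^2 - 4*v + 4) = (v - 2)*(v + 2)*(v + 4)^2*(v - 2)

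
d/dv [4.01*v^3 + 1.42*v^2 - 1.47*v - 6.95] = 12.03*v^2 + 2.84*v - 1.47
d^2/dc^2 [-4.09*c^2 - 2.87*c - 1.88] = -8.18000000000000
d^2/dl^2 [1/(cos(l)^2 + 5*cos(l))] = (-(1 - cos(2*l))^2 + 75*cos(l)/4 - 27*cos(2*l)/2 - 15*cos(3*l)/4 + 81/2)/((cos(l) + 5)^3*cos(l)^3)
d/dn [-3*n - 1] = -3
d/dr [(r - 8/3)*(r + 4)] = 2*r + 4/3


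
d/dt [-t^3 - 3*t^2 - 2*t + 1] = -3*t^2 - 6*t - 2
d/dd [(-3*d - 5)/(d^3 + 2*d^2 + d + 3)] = (-3*d^3 - 6*d^2 - 3*d + (3*d + 5)*(3*d^2 + 4*d + 1) - 9)/(d^3 + 2*d^2 + d + 3)^2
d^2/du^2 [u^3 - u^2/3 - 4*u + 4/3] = 6*u - 2/3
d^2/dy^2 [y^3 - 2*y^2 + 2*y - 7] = 6*y - 4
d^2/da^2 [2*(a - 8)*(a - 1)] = 4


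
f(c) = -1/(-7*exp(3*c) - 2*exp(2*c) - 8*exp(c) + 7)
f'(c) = -(21*exp(3*c) + 4*exp(2*c) + 8*exp(c))/(-7*exp(3*c) - 2*exp(2*c) - 8*exp(c) + 7)^2 = (-21*exp(2*c) - 4*exp(c) - 8)*exp(c)/(7*exp(3*c) + 2*exp(2*c) + 8*exp(c) - 7)^2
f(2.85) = 0.00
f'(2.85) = -0.00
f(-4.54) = -0.14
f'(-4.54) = -0.00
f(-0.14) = 0.16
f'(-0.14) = -0.65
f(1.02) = 0.01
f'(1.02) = -0.02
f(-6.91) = -0.14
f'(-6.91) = -0.00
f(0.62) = 0.02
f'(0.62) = -0.05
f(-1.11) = -0.26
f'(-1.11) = -0.25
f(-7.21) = -0.14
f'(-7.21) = -0.00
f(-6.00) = -0.14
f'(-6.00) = 0.00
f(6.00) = 0.00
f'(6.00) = 0.00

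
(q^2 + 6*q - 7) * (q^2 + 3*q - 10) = q^4 + 9*q^3 + q^2 - 81*q + 70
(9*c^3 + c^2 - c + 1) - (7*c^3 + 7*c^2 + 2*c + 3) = 2*c^3 - 6*c^2 - 3*c - 2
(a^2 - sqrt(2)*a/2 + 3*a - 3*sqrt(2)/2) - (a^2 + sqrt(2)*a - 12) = -3*sqrt(2)*a/2 + 3*a - 3*sqrt(2)/2 + 12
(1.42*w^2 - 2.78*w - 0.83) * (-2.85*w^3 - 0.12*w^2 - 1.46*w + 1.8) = -4.047*w^5 + 7.7526*w^4 + 0.6259*w^3 + 6.7144*w^2 - 3.7922*w - 1.494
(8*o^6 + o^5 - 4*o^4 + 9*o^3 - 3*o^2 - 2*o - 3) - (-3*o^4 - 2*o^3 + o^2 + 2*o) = 8*o^6 + o^5 - o^4 + 11*o^3 - 4*o^2 - 4*o - 3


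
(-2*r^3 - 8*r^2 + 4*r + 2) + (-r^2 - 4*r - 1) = -2*r^3 - 9*r^2 + 1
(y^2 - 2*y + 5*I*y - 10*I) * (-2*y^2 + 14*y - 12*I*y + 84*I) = -2*y^4 + 18*y^3 - 22*I*y^3 + 32*y^2 + 198*I*y^2 - 540*y - 308*I*y + 840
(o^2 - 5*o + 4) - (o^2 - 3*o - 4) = 8 - 2*o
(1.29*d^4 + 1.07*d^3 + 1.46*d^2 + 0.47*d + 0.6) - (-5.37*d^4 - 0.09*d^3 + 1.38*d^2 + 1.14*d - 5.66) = 6.66*d^4 + 1.16*d^3 + 0.0800000000000001*d^2 - 0.67*d + 6.26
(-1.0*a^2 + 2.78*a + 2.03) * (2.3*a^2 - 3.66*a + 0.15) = -2.3*a^4 + 10.054*a^3 - 5.6558*a^2 - 7.0128*a + 0.3045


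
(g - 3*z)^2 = g^2 - 6*g*z + 9*z^2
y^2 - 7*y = y*(y - 7)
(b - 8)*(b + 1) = b^2 - 7*b - 8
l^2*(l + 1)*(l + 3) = l^4 + 4*l^3 + 3*l^2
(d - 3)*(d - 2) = d^2 - 5*d + 6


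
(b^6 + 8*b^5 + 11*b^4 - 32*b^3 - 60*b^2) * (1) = b^6 + 8*b^5 + 11*b^4 - 32*b^3 - 60*b^2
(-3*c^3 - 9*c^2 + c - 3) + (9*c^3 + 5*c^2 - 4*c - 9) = 6*c^3 - 4*c^2 - 3*c - 12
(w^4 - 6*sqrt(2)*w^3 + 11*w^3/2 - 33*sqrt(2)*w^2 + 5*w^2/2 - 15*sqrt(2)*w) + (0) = w^4 - 6*sqrt(2)*w^3 + 11*w^3/2 - 33*sqrt(2)*w^2 + 5*w^2/2 - 15*sqrt(2)*w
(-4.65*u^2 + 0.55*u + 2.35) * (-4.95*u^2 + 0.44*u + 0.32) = 23.0175*u^4 - 4.7685*u^3 - 12.8785*u^2 + 1.21*u + 0.752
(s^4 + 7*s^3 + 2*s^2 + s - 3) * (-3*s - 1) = -3*s^5 - 22*s^4 - 13*s^3 - 5*s^2 + 8*s + 3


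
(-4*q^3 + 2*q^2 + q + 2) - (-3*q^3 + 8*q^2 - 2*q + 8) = -q^3 - 6*q^2 + 3*q - 6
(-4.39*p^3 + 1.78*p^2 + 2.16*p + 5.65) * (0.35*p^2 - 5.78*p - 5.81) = -1.5365*p^5 + 25.9972*p^4 + 15.9735*p^3 - 20.8491*p^2 - 45.2066*p - 32.8265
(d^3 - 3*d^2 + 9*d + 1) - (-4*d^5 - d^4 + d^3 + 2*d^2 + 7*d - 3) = 4*d^5 + d^4 - 5*d^2 + 2*d + 4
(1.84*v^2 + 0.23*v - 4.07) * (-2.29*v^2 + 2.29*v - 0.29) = -4.2136*v^4 + 3.6869*v^3 + 9.3134*v^2 - 9.387*v + 1.1803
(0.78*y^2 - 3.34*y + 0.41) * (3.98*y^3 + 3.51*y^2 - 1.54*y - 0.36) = 3.1044*y^5 - 10.5554*y^4 - 11.2928*y^3 + 6.3019*y^2 + 0.571*y - 0.1476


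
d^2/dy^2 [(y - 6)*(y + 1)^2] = 6*y - 8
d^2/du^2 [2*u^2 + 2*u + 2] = 4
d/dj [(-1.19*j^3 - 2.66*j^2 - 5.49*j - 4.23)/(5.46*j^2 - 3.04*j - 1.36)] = (-6.4974*j^4 + 7.2352*j^3 + 42.917*j^2 + 53.4268*j - 5.3928)/(29.8116*j^4 - 33.1968*j^3 - 5.6096*j^2 + 8.2688*j + 1.8496)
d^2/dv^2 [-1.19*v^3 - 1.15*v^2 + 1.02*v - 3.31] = -7.14*v - 2.3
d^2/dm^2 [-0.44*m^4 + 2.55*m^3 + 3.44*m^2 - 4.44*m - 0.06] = -5.28*m^2 + 15.3*m + 6.88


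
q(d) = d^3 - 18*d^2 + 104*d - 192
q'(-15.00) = 1319.00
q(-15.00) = -9177.00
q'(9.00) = 23.00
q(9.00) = 15.00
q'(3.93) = 8.85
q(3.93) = -0.59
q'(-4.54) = 329.27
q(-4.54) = -1128.75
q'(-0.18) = 110.58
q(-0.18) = -211.31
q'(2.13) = 40.93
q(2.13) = -42.48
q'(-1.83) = 179.93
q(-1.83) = -448.73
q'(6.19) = -3.89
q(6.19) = -0.75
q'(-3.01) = 239.54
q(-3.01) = -695.39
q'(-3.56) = 270.18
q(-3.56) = -835.48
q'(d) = 3*d^2 - 36*d + 104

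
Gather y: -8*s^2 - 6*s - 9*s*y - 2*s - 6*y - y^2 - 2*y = -8*s^2 - 8*s - y^2 + y*(-9*s - 8)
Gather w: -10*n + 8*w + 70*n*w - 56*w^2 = -10*n - 56*w^2 + w*(70*n + 8)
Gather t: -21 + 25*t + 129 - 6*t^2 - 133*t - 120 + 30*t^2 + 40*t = 24*t^2 - 68*t - 12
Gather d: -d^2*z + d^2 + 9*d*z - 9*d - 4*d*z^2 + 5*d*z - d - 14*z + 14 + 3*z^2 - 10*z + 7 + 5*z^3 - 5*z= d^2*(1 - z) + d*(-4*z^2 + 14*z - 10) + 5*z^3 + 3*z^2 - 29*z + 21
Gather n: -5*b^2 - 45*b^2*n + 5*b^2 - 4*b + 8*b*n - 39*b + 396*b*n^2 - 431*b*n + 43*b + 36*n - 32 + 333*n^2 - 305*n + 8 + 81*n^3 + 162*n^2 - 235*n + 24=81*n^3 + n^2*(396*b + 495) + n*(-45*b^2 - 423*b - 504)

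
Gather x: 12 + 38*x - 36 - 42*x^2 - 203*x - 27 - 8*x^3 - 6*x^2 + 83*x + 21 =-8*x^3 - 48*x^2 - 82*x - 30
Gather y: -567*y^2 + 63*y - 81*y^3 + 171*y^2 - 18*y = -81*y^3 - 396*y^2 + 45*y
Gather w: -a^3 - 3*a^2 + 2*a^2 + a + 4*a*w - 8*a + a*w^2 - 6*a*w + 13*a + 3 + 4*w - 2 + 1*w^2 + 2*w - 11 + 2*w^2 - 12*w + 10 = -a^3 - a^2 + 6*a + w^2*(a + 3) + w*(-2*a - 6)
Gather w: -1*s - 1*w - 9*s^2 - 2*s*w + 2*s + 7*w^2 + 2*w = -9*s^2 + s + 7*w^2 + w*(1 - 2*s)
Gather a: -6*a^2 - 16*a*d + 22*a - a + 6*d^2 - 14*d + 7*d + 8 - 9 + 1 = -6*a^2 + a*(21 - 16*d) + 6*d^2 - 7*d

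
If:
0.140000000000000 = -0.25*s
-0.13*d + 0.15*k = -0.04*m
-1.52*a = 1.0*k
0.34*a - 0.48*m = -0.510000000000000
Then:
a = 1.41176470588235*m - 1.5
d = 2.63076923076923 - 2.1683257918552*m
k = 2.28 - 2.14588235294118*m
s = -0.56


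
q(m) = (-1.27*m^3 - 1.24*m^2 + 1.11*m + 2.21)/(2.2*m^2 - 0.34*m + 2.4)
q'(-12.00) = -0.58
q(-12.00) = 6.20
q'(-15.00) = -0.58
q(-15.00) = 7.95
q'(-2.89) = -0.55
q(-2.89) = 0.89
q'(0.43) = -0.77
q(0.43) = 0.89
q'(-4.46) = -0.59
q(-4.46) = 1.79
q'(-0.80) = 0.43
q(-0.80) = 0.29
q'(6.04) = -0.62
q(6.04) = -3.92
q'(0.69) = -1.27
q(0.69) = 0.61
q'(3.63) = -0.71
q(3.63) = -2.35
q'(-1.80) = -0.38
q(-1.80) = 0.36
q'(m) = (0.34 - 4.4*m)*(-1.27*m^3 - 1.24*m^2 + 1.11*m + 2.21)/(2.2*m^2 - 0.34*m + 2.4)^2 + (-3.81*m^2 - 2.48*m + 1.11)/(2.2*m^2 - 0.34*m + 2.4) = (-2.794*m^4 + 0.8636*m^3 - 11.1644*m^2 - 15.676*m + 3.4154)/(4.84*m^4 - 1.496*m^3 + 10.6756*m^2 - 1.632*m + 5.76)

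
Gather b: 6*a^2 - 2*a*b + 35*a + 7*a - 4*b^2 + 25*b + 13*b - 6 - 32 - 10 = 6*a^2 + 42*a - 4*b^2 + b*(38 - 2*a) - 48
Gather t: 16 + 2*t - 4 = 2*t + 12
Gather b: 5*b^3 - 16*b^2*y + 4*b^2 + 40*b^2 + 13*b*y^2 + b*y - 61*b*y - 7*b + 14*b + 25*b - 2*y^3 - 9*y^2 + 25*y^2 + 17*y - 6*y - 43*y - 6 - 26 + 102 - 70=5*b^3 + b^2*(44 - 16*y) + b*(13*y^2 - 60*y + 32) - 2*y^3 + 16*y^2 - 32*y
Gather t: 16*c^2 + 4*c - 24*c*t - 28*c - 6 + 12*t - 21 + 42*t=16*c^2 - 24*c + t*(54 - 24*c) - 27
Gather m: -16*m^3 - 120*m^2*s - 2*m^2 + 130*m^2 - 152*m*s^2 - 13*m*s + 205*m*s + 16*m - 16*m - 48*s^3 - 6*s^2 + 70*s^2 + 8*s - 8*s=-16*m^3 + m^2*(128 - 120*s) + m*(-152*s^2 + 192*s) - 48*s^3 + 64*s^2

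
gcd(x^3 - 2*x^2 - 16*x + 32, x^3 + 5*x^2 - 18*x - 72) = x - 4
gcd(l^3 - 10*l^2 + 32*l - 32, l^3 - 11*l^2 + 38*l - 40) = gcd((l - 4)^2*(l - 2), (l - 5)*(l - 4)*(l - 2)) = l^2 - 6*l + 8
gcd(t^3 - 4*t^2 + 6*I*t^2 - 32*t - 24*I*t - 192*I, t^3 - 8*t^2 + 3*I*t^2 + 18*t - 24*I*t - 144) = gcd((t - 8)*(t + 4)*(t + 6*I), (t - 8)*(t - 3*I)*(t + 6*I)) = t^2 + t*(-8 + 6*I) - 48*I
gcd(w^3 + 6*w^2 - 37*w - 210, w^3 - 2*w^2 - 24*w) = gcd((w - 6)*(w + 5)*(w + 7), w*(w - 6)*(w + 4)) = w - 6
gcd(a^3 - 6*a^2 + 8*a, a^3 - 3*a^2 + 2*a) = a^2 - 2*a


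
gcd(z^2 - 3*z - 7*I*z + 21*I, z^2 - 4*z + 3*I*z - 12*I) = 1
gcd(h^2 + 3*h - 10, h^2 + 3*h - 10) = h^2 + 3*h - 10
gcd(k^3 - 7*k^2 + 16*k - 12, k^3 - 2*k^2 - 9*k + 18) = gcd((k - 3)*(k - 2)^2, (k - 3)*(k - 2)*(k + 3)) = k^2 - 5*k + 6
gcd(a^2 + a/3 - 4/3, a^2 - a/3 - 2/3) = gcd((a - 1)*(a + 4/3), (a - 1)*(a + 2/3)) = a - 1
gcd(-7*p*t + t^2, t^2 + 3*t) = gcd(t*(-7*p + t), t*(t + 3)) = t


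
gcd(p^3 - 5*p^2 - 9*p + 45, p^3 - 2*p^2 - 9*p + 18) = p^2 - 9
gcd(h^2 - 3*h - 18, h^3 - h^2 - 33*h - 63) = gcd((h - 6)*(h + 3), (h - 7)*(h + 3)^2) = h + 3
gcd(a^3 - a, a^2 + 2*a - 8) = 1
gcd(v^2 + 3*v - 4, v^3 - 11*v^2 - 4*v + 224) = v + 4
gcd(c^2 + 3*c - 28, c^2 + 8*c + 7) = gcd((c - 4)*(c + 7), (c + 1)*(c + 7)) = c + 7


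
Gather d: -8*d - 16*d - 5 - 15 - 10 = -24*d - 30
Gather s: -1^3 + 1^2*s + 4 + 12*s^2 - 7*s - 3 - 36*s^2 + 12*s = -24*s^2 + 6*s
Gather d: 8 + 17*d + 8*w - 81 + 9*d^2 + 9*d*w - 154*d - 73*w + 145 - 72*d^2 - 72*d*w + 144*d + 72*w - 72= -63*d^2 + d*(7 - 63*w) + 7*w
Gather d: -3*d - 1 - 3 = -3*d - 4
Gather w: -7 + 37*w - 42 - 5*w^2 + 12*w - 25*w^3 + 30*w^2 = -25*w^3 + 25*w^2 + 49*w - 49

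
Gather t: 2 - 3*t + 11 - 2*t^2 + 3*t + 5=18 - 2*t^2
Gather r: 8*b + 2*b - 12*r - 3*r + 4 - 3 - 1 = 10*b - 15*r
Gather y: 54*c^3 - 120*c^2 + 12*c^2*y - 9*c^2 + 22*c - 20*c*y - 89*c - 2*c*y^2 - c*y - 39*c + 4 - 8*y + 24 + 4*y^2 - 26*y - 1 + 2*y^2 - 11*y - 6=54*c^3 - 129*c^2 - 106*c + y^2*(6 - 2*c) + y*(12*c^2 - 21*c - 45) + 21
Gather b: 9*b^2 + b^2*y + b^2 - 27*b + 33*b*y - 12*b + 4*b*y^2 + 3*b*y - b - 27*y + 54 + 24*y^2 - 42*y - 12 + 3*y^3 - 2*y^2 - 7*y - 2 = b^2*(y + 10) + b*(4*y^2 + 36*y - 40) + 3*y^3 + 22*y^2 - 76*y + 40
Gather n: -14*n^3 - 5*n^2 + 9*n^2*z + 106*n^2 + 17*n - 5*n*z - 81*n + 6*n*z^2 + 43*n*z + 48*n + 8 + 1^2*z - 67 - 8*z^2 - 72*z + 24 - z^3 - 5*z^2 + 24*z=-14*n^3 + n^2*(9*z + 101) + n*(6*z^2 + 38*z - 16) - z^3 - 13*z^2 - 47*z - 35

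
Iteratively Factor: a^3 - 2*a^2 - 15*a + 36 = (a - 3)*(a^2 + a - 12) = (a - 3)*(a + 4)*(a - 3)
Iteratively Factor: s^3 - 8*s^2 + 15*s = (s - 5)*(s^2 - 3*s) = (s - 5)*(s - 3)*(s)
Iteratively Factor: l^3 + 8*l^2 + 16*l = (l)*(l^2 + 8*l + 16) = l*(l + 4)*(l + 4)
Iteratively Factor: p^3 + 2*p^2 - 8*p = (p + 4)*(p^2 - 2*p) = (p - 2)*(p + 4)*(p)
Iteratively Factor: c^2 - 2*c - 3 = (c + 1)*(c - 3)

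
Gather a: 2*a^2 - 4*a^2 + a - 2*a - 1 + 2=-2*a^2 - a + 1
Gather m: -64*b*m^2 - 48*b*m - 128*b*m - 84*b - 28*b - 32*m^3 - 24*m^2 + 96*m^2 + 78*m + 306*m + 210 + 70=-112*b - 32*m^3 + m^2*(72 - 64*b) + m*(384 - 176*b) + 280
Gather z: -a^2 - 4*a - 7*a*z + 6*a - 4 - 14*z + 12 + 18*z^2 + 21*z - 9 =-a^2 + 2*a + 18*z^2 + z*(7 - 7*a) - 1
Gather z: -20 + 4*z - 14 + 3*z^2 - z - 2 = 3*z^2 + 3*z - 36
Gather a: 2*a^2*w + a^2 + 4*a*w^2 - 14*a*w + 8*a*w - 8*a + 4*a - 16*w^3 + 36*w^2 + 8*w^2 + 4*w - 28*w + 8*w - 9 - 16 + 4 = a^2*(2*w + 1) + a*(4*w^2 - 6*w - 4) - 16*w^3 + 44*w^2 - 16*w - 21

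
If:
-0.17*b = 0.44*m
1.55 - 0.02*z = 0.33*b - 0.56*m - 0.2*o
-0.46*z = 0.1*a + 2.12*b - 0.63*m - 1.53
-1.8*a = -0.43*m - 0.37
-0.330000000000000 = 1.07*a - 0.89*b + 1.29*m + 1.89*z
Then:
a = 0.15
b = 0.61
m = -0.23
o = -6.08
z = 0.19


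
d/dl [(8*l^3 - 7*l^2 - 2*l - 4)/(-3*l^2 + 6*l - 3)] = 2*(-4*l^3 + 12*l^2 - 8*l - 5)/(3*(l^3 - 3*l^2 + 3*l - 1))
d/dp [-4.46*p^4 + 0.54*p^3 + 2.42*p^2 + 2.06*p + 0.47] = -17.84*p^3 + 1.62*p^2 + 4.84*p + 2.06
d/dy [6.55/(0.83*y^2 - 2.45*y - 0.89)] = (16.0475 - 10.873*y)/(-0.83*y^2 + 2.45*y + 0.89)^2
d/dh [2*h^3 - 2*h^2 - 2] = 2*h*(3*h - 2)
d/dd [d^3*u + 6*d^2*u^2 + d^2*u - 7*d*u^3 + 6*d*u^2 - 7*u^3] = u*(3*d^2 + 12*d*u + 2*d - 7*u^2 + 6*u)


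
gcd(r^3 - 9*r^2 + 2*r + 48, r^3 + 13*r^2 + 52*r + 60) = r + 2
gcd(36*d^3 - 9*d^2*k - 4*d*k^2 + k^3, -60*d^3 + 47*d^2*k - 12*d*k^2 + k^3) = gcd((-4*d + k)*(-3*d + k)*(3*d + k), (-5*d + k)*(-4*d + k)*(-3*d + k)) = 12*d^2 - 7*d*k + k^2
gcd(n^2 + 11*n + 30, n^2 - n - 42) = n + 6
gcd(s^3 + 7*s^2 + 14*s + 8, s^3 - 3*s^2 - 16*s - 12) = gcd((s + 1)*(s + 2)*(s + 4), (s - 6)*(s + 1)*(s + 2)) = s^2 + 3*s + 2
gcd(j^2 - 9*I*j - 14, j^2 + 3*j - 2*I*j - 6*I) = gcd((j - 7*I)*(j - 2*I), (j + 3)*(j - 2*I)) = j - 2*I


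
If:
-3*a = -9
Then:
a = 3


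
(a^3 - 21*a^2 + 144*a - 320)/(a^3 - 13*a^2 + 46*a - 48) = (a^2 - 13*a + 40)/(a^2 - 5*a + 6)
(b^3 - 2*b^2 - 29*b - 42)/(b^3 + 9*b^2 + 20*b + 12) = (b^2 - 4*b - 21)/(b^2 + 7*b + 6)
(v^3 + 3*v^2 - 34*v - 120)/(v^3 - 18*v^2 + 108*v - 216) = (v^2 + 9*v + 20)/(v^2 - 12*v + 36)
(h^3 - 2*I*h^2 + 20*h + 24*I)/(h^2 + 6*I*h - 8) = (h^2 - 4*I*h + 12)/(h + 4*I)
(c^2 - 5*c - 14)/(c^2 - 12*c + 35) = (c + 2)/(c - 5)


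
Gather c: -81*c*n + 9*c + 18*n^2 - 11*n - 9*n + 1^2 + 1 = c*(9 - 81*n) + 18*n^2 - 20*n + 2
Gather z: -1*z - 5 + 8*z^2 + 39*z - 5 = 8*z^2 + 38*z - 10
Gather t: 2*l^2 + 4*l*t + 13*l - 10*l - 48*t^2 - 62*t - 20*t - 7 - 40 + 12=2*l^2 + 3*l - 48*t^2 + t*(4*l - 82) - 35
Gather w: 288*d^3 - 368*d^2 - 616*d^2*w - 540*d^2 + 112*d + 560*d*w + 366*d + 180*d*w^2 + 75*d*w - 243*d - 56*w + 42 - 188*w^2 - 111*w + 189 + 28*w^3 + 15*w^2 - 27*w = 288*d^3 - 908*d^2 + 235*d + 28*w^3 + w^2*(180*d - 173) + w*(-616*d^2 + 635*d - 194) + 231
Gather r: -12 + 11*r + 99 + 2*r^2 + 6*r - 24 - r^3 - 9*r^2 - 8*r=-r^3 - 7*r^2 + 9*r + 63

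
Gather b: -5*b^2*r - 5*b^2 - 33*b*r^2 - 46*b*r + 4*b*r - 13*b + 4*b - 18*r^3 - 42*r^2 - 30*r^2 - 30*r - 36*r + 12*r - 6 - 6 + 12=b^2*(-5*r - 5) + b*(-33*r^2 - 42*r - 9) - 18*r^3 - 72*r^2 - 54*r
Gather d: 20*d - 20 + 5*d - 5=25*d - 25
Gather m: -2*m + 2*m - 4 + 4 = 0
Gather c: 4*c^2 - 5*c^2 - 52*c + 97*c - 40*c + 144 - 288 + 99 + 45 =-c^2 + 5*c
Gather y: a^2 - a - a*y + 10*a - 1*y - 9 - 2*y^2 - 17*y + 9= a^2 + 9*a - 2*y^2 + y*(-a - 18)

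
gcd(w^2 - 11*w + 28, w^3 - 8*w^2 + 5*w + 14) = w - 7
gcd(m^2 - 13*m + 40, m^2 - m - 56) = m - 8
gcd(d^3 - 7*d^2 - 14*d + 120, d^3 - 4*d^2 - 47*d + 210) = d^2 - 11*d + 30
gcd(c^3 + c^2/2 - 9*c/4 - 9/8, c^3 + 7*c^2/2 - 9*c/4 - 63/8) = c^2 - 9/4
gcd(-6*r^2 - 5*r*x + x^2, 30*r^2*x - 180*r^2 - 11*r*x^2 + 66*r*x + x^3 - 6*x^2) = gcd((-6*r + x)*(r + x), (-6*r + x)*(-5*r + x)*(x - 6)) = -6*r + x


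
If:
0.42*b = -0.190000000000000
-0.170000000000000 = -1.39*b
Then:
No Solution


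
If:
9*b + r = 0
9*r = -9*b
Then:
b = 0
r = 0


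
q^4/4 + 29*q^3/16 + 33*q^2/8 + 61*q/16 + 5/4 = (q/4 + 1/4)*(q + 1)*(q + 5/4)*(q + 4)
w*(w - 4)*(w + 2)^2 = w^4 - 12*w^2 - 16*w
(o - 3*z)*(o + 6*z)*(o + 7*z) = o^3 + 10*o^2*z + 3*o*z^2 - 126*z^3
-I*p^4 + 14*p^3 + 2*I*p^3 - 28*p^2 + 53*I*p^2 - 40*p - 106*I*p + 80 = (p - 2)*(p + 5*I)*(p + 8*I)*(-I*p + 1)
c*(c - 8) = c^2 - 8*c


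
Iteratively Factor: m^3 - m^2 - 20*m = (m + 4)*(m^2 - 5*m) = (m - 5)*(m + 4)*(m)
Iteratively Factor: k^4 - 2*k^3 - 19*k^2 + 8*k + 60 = (k + 2)*(k^3 - 4*k^2 - 11*k + 30) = (k + 2)*(k + 3)*(k^2 - 7*k + 10) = (k - 2)*(k + 2)*(k + 3)*(k - 5)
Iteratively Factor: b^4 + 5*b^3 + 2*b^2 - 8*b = (b)*(b^3 + 5*b^2 + 2*b - 8) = b*(b + 4)*(b^2 + b - 2) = b*(b + 2)*(b + 4)*(b - 1)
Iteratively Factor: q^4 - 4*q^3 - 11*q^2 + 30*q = (q + 3)*(q^3 - 7*q^2 + 10*q) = (q - 5)*(q + 3)*(q^2 - 2*q) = (q - 5)*(q - 2)*(q + 3)*(q)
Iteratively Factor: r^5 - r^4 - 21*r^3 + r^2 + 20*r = (r)*(r^4 - r^3 - 21*r^2 + r + 20) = r*(r - 1)*(r^3 - 21*r - 20) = r*(r - 1)*(r + 4)*(r^2 - 4*r - 5) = r*(r - 1)*(r + 1)*(r + 4)*(r - 5)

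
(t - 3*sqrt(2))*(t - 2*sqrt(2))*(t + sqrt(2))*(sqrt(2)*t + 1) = sqrt(2)*t^4 - 7*t^3 - 2*sqrt(2)*t^2 + 26*t + 12*sqrt(2)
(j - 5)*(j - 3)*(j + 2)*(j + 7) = j^4 + j^3 - 43*j^2 + 23*j + 210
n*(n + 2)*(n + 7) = n^3 + 9*n^2 + 14*n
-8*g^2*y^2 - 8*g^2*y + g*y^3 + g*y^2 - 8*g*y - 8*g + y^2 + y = (-8*g + y)*(y + 1)*(g*y + 1)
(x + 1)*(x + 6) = x^2 + 7*x + 6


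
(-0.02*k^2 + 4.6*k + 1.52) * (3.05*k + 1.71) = -0.061*k^3 + 13.9958*k^2 + 12.502*k + 2.5992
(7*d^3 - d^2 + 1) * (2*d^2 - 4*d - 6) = 14*d^5 - 30*d^4 - 38*d^3 + 8*d^2 - 4*d - 6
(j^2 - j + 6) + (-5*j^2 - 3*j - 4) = -4*j^2 - 4*j + 2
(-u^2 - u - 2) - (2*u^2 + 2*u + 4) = -3*u^2 - 3*u - 6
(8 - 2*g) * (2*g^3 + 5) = -4*g^4 + 16*g^3 - 10*g + 40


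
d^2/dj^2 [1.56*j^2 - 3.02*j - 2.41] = 3.12000000000000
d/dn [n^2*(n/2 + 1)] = n*(3*n + 4)/2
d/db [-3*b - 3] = -3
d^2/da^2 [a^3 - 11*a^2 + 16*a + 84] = 6*a - 22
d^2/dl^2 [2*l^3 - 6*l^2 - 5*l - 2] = 12*l - 12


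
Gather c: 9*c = 9*c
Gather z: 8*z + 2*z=10*z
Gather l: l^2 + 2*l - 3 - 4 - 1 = l^2 + 2*l - 8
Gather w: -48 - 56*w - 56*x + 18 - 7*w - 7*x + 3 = -63*w - 63*x - 27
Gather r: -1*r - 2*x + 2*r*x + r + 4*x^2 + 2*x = 2*r*x + 4*x^2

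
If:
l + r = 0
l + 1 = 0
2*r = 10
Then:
No Solution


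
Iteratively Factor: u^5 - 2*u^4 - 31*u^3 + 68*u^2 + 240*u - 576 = (u - 4)*(u^4 + 2*u^3 - 23*u^2 - 24*u + 144) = (u - 4)*(u - 3)*(u^3 + 5*u^2 - 8*u - 48) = (u - 4)*(u - 3)^2*(u^2 + 8*u + 16) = (u - 4)*(u - 3)^2*(u + 4)*(u + 4)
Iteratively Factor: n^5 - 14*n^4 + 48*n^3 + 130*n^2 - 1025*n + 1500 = (n - 5)*(n^4 - 9*n^3 + 3*n^2 + 145*n - 300) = (n - 5)^2*(n^3 - 4*n^2 - 17*n + 60) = (n - 5)^3*(n^2 + n - 12) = (n - 5)^3*(n - 3)*(n + 4)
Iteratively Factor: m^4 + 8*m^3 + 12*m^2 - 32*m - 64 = (m - 2)*(m^3 + 10*m^2 + 32*m + 32) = (m - 2)*(m + 4)*(m^2 + 6*m + 8) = (m - 2)*(m + 2)*(m + 4)*(m + 4)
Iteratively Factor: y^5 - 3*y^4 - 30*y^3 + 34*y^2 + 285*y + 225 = (y - 5)*(y^4 + 2*y^3 - 20*y^2 - 66*y - 45) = (y - 5)*(y + 3)*(y^3 - y^2 - 17*y - 15) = (y - 5)^2*(y + 3)*(y^2 + 4*y + 3) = (y - 5)^2*(y + 1)*(y + 3)*(y + 3)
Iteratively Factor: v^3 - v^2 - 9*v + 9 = (v + 3)*(v^2 - 4*v + 3) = (v - 1)*(v + 3)*(v - 3)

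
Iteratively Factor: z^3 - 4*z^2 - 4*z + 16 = (z - 4)*(z^2 - 4) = (z - 4)*(z + 2)*(z - 2)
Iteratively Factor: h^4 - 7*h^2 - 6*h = (h + 1)*(h^3 - h^2 - 6*h) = h*(h + 1)*(h^2 - h - 6) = h*(h - 3)*(h + 1)*(h + 2)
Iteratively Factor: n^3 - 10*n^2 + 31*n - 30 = (n - 2)*(n^2 - 8*n + 15) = (n - 5)*(n - 2)*(n - 3)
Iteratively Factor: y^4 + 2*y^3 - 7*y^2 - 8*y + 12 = (y + 2)*(y^3 - 7*y + 6) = (y - 1)*(y + 2)*(y^2 + y - 6) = (y - 2)*(y - 1)*(y + 2)*(y + 3)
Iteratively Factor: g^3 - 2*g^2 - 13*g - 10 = (g + 1)*(g^2 - 3*g - 10) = (g - 5)*(g + 1)*(g + 2)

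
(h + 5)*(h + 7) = h^2 + 12*h + 35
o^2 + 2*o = o*(o + 2)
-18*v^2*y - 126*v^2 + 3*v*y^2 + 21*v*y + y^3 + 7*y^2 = (-3*v + y)*(6*v + y)*(y + 7)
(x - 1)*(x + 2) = x^2 + x - 2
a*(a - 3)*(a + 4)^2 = a^4 + 5*a^3 - 8*a^2 - 48*a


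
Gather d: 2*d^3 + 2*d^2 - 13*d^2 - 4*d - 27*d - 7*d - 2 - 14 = 2*d^3 - 11*d^2 - 38*d - 16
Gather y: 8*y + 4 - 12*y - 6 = -4*y - 2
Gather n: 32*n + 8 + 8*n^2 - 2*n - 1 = 8*n^2 + 30*n + 7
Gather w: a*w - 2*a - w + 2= -2*a + w*(a - 1) + 2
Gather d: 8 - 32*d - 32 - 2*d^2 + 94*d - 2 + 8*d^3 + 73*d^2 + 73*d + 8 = 8*d^3 + 71*d^2 + 135*d - 18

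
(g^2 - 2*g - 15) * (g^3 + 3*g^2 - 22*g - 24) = g^5 + g^4 - 43*g^3 - 25*g^2 + 378*g + 360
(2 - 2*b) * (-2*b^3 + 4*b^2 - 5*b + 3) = 4*b^4 - 12*b^3 + 18*b^2 - 16*b + 6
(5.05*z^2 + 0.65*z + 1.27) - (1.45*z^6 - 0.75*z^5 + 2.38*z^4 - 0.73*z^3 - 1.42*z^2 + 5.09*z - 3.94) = -1.45*z^6 + 0.75*z^5 - 2.38*z^4 + 0.73*z^3 + 6.47*z^2 - 4.44*z + 5.21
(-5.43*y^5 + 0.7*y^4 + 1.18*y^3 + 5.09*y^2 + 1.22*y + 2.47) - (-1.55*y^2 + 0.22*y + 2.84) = -5.43*y^5 + 0.7*y^4 + 1.18*y^3 + 6.64*y^2 + 1.0*y - 0.37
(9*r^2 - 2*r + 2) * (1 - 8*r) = -72*r^3 + 25*r^2 - 18*r + 2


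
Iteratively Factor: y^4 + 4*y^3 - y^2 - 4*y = (y + 4)*(y^3 - y) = (y - 1)*(y + 4)*(y^2 + y) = y*(y - 1)*(y + 4)*(y + 1)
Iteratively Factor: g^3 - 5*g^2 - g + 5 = (g - 5)*(g^2 - 1) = (g - 5)*(g + 1)*(g - 1)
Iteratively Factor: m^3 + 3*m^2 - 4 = (m - 1)*(m^2 + 4*m + 4) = (m - 1)*(m + 2)*(m + 2)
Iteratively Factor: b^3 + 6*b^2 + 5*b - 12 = (b - 1)*(b^2 + 7*b + 12) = (b - 1)*(b + 4)*(b + 3)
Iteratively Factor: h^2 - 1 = (h + 1)*(h - 1)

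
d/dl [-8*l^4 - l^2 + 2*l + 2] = -32*l^3 - 2*l + 2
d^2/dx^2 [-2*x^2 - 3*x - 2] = -4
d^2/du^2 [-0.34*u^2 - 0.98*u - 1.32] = -0.680000000000000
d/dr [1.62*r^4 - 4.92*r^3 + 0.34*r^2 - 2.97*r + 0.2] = 6.48*r^3 - 14.76*r^2 + 0.68*r - 2.97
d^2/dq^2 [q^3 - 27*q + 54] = 6*q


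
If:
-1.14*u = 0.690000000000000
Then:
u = -0.61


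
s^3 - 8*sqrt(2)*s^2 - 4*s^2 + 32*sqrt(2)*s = s*(s - 4)*(s - 8*sqrt(2))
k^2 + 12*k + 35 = (k + 5)*(k + 7)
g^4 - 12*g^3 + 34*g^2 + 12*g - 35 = (g - 7)*(g - 5)*(g - 1)*(g + 1)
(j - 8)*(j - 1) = j^2 - 9*j + 8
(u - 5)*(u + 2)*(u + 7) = u^3 + 4*u^2 - 31*u - 70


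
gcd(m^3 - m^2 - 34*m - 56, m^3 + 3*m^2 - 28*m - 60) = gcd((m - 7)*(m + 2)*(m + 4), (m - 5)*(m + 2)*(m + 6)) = m + 2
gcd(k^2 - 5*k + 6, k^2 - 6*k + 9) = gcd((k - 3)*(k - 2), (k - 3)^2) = k - 3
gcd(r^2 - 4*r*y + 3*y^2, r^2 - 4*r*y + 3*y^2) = r^2 - 4*r*y + 3*y^2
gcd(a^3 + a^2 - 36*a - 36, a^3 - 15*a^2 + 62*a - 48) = a - 6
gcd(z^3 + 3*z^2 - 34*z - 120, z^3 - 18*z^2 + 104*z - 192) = z - 6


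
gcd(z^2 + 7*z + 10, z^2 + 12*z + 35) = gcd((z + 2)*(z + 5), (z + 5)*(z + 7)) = z + 5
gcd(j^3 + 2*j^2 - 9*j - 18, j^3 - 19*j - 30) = j^2 + 5*j + 6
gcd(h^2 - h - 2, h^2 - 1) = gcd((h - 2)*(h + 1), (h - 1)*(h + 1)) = h + 1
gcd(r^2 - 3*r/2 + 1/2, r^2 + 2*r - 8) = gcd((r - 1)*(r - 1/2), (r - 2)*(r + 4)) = 1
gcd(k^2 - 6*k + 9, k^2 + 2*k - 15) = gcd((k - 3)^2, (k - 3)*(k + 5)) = k - 3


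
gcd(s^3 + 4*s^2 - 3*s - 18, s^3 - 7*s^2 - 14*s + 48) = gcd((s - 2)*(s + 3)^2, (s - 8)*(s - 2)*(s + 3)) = s^2 + s - 6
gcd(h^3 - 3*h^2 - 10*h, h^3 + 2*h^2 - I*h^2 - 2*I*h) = h^2 + 2*h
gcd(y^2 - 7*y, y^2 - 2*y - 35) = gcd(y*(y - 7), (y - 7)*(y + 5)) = y - 7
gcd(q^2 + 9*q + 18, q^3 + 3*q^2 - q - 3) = q + 3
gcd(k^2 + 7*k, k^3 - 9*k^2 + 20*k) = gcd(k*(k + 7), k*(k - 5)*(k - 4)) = k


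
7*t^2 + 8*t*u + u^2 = (t + u)*(7*t + u)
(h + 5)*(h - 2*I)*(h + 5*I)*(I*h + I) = I*h^4 - 3*h^3 + 6*I*h^3 - 18*h^2 + 15*I*h^2 - 15*h + 60*I*h + 50*I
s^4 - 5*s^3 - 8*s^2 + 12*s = s*(s - 6)*(s - 1)*(s + 2)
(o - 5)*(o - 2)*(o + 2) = o^3 - 5*o^2 - 4*o + 20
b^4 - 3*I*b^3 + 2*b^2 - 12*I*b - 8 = (b - 2*I)^2*(b - I)*(b + 2*I)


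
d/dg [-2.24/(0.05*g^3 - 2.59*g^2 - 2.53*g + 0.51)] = (0.336*g^2 - 11.6032*g - 5.6672)/(0.05*g^3 - 2.59*g^2 - 2.53*g + 0.51)^2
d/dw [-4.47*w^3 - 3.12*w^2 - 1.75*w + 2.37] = -13.41*w^2 - 6.24*w - 1.75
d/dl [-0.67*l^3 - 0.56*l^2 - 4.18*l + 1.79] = -2.01*l^2 - 1.12*l - 4.18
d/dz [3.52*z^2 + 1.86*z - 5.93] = 7.04*z + 1.86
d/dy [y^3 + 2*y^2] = y*(3*y + 4)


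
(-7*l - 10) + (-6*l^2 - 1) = -6*l^2 - 7*l - 11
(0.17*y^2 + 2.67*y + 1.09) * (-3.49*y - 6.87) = -0.5933*y^3 - 10.4862*y^2 - 22.147*y - 7.4883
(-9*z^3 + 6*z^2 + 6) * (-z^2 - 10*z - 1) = 9*z^5 + 84*z^4 - 51*z^3 - 12*z^2 - 60*z - 6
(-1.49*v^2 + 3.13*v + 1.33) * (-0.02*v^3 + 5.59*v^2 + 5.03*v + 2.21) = 0.0298*v^5 - 8.3917*v^4 + 9.9754*v^3 + 19.8857*v^2 + 13.6072*v + 2.9393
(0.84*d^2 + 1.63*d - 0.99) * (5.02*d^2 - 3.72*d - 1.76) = 4.2168*d^4 + 5.0578*d^3 - 12.5118*d^2 + 0.814000000000001*d + 1.7424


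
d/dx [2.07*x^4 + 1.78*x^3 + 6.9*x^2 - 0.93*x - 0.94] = 8.28*x^3 + 5.34*x^2 + 13.8*x - 0.93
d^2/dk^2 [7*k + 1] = 0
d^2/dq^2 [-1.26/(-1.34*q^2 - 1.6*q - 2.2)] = (-4.524912*q^2 - 5.40288*q + 1.26*(2.68*q + 1.6)*(5.36*q + 3.2) - 7.42896)/(1.34*q^2 + 1.6*q + 2.2)^3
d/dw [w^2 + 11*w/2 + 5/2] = 2*w + 11/2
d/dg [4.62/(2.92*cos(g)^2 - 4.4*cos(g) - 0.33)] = (26.9808*cos(g) - 20.328)*sin(g)/(-2.92*cos(g)^2 + 4.4*cos(g) + 0.33)^2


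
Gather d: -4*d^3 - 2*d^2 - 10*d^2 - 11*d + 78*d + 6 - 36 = -4*d^3 - 12*d^2 + 67*d - 30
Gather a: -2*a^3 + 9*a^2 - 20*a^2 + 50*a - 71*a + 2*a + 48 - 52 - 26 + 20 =-2*a^3 - 11*a^2 - 19*a - 10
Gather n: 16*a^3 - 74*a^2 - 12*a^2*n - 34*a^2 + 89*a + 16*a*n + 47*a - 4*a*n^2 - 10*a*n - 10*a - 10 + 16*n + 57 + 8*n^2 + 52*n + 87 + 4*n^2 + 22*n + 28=16*a^3 - 108*a^2 + 126*a + n^2*(12 - 4*a) + n*(-12*a^2 + 6*a + 90) + 162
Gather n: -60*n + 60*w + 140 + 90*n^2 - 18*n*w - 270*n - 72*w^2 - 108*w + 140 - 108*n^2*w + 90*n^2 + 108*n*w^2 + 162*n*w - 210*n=n^2*(180 - 108*w) + n*(108*w^2 + 144*w - 540) - 72*w^2 - 48*w + 280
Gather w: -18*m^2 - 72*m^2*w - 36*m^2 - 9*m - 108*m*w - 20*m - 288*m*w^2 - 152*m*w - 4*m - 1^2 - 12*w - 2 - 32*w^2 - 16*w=-54*m^2 - 33*m + w^2*(-288*m - 32) + w*(-72*m^2 - 260*m - 28) - 3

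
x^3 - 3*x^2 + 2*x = x*(x - 2)*(x - 1)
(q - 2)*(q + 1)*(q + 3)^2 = q^4 + 5*q^3 + q^2 - 21*q - 18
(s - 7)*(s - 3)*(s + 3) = s^3 - 7*s^2 - 9*s + 63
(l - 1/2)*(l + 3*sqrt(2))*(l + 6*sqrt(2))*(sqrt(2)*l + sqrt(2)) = sqrt(2)*l^4 + sqrt(2)*l^3/2 + 18*l^3 + 9*l^2 + 71*sqrt(2)*l^2/2 - 9*l + 18*sqrt(2)*l - 18*sqrt(2)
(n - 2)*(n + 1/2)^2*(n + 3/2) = n^4 + n^3/2 - 13*n^2/4 - 25*n/8 - 3/4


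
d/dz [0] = 0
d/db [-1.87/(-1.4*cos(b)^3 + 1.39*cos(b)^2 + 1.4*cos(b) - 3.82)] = (7.854*cos(b)^2 - 5.1986*cos(b) - 2.618)*sin(b)/(-1.4*sin(b)^2*cos(b) + 1.39*sin(b)^2 + 2.43)^2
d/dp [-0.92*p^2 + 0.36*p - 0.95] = 0.36 - 1.84*p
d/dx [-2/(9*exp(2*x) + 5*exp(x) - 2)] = (36*exp(x) + 10)*exp(x)/(9*exp(2*x) + 5*exp(x) - 2)^2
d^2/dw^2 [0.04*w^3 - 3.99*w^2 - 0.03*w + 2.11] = 0.24*w - 7.98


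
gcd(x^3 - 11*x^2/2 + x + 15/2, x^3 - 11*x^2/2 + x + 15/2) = x^3 - 11*x^2/2 + x + 15/2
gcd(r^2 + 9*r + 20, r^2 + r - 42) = 1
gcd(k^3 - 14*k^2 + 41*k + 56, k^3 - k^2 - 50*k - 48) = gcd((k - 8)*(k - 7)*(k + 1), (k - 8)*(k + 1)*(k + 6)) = k^2 - 7*k - 8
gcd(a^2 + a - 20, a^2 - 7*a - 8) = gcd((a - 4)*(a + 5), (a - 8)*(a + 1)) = 1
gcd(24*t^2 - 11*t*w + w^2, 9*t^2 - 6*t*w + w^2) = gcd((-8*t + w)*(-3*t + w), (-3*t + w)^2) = 3*t - w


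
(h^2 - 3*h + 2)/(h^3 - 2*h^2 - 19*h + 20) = (h - 2)/(h^2 - h - 20)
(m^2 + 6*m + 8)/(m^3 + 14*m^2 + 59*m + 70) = (m + 4)/(m^2 + 12*m + 35)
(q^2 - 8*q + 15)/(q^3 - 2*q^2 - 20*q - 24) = (-q^2 + 8*q - 15)/(-q^3 + 2*q^2 + 20*q + 24)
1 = 1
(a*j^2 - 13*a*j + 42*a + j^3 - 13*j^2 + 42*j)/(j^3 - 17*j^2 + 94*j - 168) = (a + j)/(j - 4)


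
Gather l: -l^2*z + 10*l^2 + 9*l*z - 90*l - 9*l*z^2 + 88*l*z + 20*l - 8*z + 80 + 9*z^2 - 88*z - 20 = l^2*(10 - z) + l*(-9*z^2 + 97*z - 70) + 9*z^2 - 96*z + 60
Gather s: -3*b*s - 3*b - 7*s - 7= -3*b + s*(-3*b - 7) - 7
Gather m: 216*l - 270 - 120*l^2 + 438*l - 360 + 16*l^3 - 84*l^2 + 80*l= 16*l^3 - 204*l^2 + 734*l - 630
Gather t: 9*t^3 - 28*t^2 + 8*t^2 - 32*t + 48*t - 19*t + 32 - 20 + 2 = 9*t^3 - 20*t^2 - 3*t + 14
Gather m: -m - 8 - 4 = -m - 12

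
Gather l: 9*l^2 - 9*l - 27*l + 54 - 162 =9*l^2 - 36*l - 108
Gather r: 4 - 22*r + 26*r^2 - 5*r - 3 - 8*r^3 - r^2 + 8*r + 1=-8*r^3 + 25*r^2 - 19*r + 2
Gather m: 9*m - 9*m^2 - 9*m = -9*m^2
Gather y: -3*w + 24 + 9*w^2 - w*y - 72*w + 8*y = 9*w^2 - 75*w + y*(8 - w) + 24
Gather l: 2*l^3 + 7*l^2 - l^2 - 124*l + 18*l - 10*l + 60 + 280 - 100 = 2*l^3 + 6*l^2 - 116*l + 240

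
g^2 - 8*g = g*(g - 8)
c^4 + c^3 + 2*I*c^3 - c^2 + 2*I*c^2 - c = c*(c + I)*(-I*c + 1)*(I*c + I)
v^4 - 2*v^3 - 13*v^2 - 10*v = v*(v - 5)*(v + 1)*(v + 2)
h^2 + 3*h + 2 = (h + 1)*(h + 2)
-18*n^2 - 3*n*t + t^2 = (-6*n + t)*(3*n + t)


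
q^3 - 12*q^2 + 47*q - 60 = (q - 5)*(q - 4)*(q - 3)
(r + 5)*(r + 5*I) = r^2 + 5*r + 5*I*r + 25*I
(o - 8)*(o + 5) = o^2 - 3*o - 40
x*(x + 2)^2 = x^3 + 4*x^2 + 4*x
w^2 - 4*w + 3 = (w - 3)*(w - 1)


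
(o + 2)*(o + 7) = o^2 + 9*o + 14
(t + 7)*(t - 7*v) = t^2 - 7*t*v + 7*t - 49*v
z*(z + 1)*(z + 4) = z^3 + 5*z^2 + 4*z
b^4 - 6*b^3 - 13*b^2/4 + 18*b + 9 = (b - 6)*(b - 2)*(b + 1/2)*(b + 3/2)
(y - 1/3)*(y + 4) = y^2 + 11*y/3 - 4/3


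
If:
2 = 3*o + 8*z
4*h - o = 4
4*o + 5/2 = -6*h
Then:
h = 27/44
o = -17/11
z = 73/88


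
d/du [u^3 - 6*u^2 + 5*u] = 3*u^2 - 12*u + 5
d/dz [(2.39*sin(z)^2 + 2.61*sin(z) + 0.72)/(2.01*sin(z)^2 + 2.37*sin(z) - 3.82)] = (0.418199999999999*sin(z)^2 - 21.154*sin(z) - 11.6766)*cos(z)/(4.0401*sin(z)^4 + 9.5274*sin(z)^3 - 9.7395*sin(z)^2 - 18.1068*sin(z) + 14.5924)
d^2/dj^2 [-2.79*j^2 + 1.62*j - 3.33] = -5.58000000000000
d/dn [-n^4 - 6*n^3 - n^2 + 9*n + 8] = -4*n^3 - 18*n^2 - 2*n + 9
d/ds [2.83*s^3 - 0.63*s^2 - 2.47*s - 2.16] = 8.49*s^2 - 1.26*s - 2.47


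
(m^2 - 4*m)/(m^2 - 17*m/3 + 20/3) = 3*m/(3*m - 5)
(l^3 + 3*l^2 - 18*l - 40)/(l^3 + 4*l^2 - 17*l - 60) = (l + 2)/(l + 3)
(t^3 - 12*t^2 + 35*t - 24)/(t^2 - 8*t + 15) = (t^2 - 9*t + 8)/(t - 5)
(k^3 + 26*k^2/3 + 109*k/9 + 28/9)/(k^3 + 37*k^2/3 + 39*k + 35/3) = (k + 4/3)/(k + 5)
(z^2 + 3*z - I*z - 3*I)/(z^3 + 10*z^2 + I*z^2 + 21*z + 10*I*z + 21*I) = (z - I)/(z^2 + z*(7 + I) + 7*I)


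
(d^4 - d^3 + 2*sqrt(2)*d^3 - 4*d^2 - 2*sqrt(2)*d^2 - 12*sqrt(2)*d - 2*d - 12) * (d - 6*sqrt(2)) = d^5 - 4*sqrt(2)*d^4 - d^4 - 28*d^3 + 4*sqrt(2)*d^3 + 12*sqrt(2)*d^2 + 22*d^2 + 12*sqrt(2)*d + 132*d + 72*sqrt(2)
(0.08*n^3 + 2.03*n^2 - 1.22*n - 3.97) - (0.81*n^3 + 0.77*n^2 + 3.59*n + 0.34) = -0.73*n^3 + 1.26*n^2 - 4.81*n - 4.31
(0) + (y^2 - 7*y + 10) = y^2 - 7*y + 10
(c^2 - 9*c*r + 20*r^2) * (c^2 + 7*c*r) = c^4 - 2*c^3*r - 43*c^2*r^2 + 140*c*r^3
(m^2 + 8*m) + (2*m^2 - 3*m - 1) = 3*m^2 + 5*m - 1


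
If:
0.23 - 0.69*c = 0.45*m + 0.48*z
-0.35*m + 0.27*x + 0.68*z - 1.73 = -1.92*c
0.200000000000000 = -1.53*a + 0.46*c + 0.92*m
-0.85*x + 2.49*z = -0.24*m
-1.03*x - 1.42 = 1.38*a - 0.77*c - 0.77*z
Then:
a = -0.31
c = 0.84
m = -0.72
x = -0.38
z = -0.06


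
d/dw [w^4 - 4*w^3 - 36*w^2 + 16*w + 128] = 4*w^3 - 12*w^2 - 72*w + 16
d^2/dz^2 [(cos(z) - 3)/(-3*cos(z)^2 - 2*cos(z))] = 3*(-38*sin(z)^4/cos(z)^3 - 3*sin(z)^2 - 21 - 26/cos(z) + 36/cos(z)^2 + 46/cos(z)^3)/(3*cos(z) + 2)^3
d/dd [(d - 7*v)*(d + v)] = 2*d - 6*v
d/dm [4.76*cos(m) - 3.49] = -4.76*sin(m)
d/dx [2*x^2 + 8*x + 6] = 4*x + 8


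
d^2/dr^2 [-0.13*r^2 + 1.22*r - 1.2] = -0.260000000000000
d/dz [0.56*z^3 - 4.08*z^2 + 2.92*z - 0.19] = 1.68*z^2 - 8.16*z + 2.92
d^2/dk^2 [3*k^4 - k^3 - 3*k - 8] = 6*k*(6*k - 1)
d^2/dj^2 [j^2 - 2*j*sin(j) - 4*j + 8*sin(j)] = 2*j*sin(j) - 8*sin(j) - 4*cos(j) + 2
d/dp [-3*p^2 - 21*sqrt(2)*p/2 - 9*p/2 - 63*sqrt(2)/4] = -6*p - 21*sqrt(2)/2 - 9/2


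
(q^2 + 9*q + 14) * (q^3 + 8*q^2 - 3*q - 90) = q^5 + 17*q^4 + 83*q^3 - 5*q^2 - 852*q - 1260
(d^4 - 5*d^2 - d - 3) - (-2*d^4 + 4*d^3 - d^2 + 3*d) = 3*d^4 - 4*d^3 - 4*d^2 - 4*d - 3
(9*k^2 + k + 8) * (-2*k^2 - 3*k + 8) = -18*k^4 - 29*k^3 + 53*k^2 - 16*k + 64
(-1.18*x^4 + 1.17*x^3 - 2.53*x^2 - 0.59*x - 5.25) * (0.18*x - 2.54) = -0.2124*x^5 + 3.2078*x^4 - 3.4272*x^3 + 6.32*x^2 + 0.5536*x + 13.335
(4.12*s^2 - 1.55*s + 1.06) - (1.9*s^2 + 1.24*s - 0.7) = 2.22*s^2 - 2.79*s + 1.76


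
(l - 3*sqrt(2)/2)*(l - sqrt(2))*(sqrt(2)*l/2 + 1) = sqrt(2)*l^3/2 - 3*l^2/2 - sqrt(2)*l + 3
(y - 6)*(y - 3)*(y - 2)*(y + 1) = y^4 - 10*y^3 + 25*y^2 - 36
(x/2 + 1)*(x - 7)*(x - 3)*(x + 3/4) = x^4/2 - 29*x^3/8 - 5*x^2/2 + 171*x/8 + 63/4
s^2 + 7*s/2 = s*(s + 7/2)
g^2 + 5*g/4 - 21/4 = (g - 7/4)*(g + 3)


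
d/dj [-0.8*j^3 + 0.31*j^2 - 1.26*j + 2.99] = -2.4*j^2 + 0.62*j - 1.26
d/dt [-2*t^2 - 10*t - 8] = -4*t - 10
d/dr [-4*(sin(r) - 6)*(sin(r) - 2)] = 8*(4 - sin(r))*cos(r)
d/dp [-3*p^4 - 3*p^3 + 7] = p^2*(-12*p - 9)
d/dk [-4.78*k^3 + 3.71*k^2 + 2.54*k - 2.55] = -14.34*k^2 + 7.42*k + 2.54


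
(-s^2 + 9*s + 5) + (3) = -s^2 + 9*s + 8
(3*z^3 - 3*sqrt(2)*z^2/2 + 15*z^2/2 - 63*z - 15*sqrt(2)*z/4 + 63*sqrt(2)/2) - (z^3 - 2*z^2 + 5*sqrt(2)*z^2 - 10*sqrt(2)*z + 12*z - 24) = 2*z^3 - 13*sqrt(2)*z^2/2 + 19*z^2/2 - 75*z + 25*sqrt(2)*z/4 + 24 + 63*sqrt(2)/2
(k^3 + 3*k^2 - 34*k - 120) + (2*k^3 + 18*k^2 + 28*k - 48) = 3*k^3 + 21*k^2 - 6*k - 168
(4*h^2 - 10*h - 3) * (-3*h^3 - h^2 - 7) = -12*h^5 + 26*h^4 + 19*h^3 - 25*h^2 + 70*h + 21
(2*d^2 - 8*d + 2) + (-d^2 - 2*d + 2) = d^2 - 10*d + 4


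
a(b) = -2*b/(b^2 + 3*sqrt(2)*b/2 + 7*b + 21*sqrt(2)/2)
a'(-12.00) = 0.11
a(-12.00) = 0.49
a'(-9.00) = 0.70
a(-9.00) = 1.31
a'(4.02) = 0.00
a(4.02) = -0.12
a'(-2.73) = -2.19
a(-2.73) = -2.10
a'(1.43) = -0.03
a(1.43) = -0.10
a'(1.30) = -0.03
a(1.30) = -0.09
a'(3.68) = 0.00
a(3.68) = -0.12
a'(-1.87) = -13.66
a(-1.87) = 2.90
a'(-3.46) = -0.26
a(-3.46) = -1.46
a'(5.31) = 0.00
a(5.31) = -0.12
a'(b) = -2*b*(-2*b - 7 - 3*sqrt(2)/2)/(b^2 + 3*sqrt(2)*b/2 + 7*b + 21*sqrt(2)/2)^2 - 2/(b^2 + 3*sqrt(2)*b/2 + 7*b + 21*sqrt(2)/2)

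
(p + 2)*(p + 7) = p^2 + 9*p + 14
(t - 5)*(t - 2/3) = t^2 - 17*t/3 + 10/3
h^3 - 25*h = h*(h - 5)*(h + 5)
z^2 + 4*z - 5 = (z - 1)*(z + 5)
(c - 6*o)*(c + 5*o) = c^2 - c*o - 30*o^2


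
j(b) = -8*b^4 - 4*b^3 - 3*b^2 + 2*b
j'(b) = -32*b^3 - 12*b^2 - 6*b + 2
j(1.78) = -108.81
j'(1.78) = -227.17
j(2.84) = -630.57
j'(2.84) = -844.83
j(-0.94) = -7.45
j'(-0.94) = 23.62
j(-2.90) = -499.30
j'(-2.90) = 698.93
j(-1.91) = -93.36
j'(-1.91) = 192.65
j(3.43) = -1297.15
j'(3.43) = -1451.07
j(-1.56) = -42.61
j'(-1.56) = 103.64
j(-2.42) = -240.10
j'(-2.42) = 399.76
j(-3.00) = -573.00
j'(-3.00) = 776.00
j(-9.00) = -49833.00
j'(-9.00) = 22412.00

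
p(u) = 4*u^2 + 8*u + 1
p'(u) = 8*u + 8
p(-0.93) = -2.98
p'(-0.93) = 0.56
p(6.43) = 217.82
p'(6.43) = 59.44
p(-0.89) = -2.95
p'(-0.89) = 0.88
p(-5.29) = 70.62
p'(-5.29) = -34.32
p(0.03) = 1.24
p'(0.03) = 8.24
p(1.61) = 24.25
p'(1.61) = 20.88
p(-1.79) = -0.50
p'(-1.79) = -6.32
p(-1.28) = -2.69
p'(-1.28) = -2.24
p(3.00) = 61.00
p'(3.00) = 32.00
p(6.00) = 193.00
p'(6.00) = 56.00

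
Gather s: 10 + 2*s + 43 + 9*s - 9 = 11*s + 44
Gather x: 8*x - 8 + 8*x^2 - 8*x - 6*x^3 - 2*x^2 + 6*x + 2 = -6*x^3 + 6*x^2 + 6*x - 6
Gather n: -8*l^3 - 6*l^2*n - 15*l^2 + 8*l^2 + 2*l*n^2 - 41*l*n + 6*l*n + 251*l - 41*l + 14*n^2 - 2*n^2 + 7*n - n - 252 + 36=-8*l^3 - 7*l^2 + 210*l + n^2*(2*l + 12) + n*(-6*l^2 - 35*l + 6) - 216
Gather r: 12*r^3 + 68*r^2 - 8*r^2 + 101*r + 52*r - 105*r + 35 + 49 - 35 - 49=12*r^3 + 60*r^2 + 48*r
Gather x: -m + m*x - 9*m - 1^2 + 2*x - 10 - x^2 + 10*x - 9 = -10*m - x^2 + x*(m + 12) - 20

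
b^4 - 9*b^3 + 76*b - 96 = (b - 8)*(b - 2)^2*(b + 3)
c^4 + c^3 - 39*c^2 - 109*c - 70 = (c - 7)*(c + 1)*(c + 2)*(c + 5)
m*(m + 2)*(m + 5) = m^3 + 7*m^2 + 10*m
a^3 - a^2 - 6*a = a*(a - 3)*(a + 2)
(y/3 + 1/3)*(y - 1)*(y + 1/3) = y^3/3 + y^2/9 - y/3 - 1/9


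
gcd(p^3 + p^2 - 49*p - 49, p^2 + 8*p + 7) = p^2 + 8*p + 7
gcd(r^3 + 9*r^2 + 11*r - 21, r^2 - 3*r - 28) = 1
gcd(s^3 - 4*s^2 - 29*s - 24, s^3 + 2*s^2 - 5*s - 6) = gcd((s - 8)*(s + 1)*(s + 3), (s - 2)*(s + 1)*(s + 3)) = s^2 + 4*s + 3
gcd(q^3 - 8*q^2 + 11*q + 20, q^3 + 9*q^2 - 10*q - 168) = q - 4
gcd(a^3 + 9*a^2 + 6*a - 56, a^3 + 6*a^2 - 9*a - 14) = a^2 + 5*a - 14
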